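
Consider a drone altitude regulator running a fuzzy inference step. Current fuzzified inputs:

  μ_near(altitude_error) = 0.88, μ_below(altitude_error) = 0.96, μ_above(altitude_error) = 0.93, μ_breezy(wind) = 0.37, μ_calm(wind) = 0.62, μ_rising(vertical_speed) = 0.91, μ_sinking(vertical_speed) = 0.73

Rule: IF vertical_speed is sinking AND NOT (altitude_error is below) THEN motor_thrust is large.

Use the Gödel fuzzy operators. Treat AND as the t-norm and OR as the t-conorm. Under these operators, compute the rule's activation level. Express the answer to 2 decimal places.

0.04

firing strength: sinking=0.73, ¬below=1−0.96=0.04; AND[min(a, b)] → w = 0.04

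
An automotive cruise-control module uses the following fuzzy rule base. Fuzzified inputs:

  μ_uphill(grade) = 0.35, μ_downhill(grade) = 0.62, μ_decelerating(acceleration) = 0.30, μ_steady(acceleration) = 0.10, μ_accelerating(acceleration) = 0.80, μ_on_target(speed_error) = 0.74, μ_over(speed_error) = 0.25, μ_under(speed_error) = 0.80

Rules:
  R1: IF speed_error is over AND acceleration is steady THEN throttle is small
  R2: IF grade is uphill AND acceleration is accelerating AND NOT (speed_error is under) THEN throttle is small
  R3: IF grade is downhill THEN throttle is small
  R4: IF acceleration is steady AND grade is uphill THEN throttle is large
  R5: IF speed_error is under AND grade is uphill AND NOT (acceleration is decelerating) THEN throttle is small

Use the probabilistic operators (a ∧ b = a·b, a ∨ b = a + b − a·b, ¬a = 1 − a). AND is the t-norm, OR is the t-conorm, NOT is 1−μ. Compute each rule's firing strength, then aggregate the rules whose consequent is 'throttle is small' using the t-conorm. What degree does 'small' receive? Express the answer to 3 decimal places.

R1: over=0.25, steady=0.10; AND[a·b] → w = 0.0250
R2: uphill=0.35, accelerating=0.80, ¬under=1−0.80=0.20; AND[a·b] → w = 0.0560
R3: downhill=0.62 → w = 0.6200
R4: steady=0.10, uphill=0.35; AND[a·b] → w = 0.0350
R5: under=0.80, uphill=0.35, ¬decelerating=1−0.30=0.70; AND[a·b] → w = 0.1960
Rules with consequent 'small': {R1, R2, R3, R5} → strengths 0.0250, 0.0560, 0.6200, 0.1960
Aggregate via t-conorm [a + b − a·b]: 0.7188

0.719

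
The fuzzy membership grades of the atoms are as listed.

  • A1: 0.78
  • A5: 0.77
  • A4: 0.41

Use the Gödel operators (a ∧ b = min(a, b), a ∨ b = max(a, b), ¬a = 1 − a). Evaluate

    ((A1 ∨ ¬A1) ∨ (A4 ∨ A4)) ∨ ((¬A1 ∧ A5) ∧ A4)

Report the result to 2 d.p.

¬A1 = 1 − 0.78 = 0.22
A1 ∨ ¬A1 = max(a, b) on (0.78, 0.22) = 0.78
A4 ∨ A4 = max(a, b) on (0.41, 0.41) = 0.41
(A1 ∨ ¬A1) ∨ (A4 ∨ A4) = max(a, b) on (0.78, 0.41) = 0.78
¬A1 = 1 − 0.78 = 0.22
¬A1 ∧ A5 = min(a, b) on (0.22, 0.77) = 0.22
(¬A1 ∧ A5) ∧ A4 = min(a, b) on (0.22, 0.41) = 0.22
((A1 ∨ ¬A1) ∨ (A4 ∨ A4)) ∨ ((¬A1 ∧ A5) ∧ A4) = max(a, b) on (0.78, 0.22) = 0.78

0.78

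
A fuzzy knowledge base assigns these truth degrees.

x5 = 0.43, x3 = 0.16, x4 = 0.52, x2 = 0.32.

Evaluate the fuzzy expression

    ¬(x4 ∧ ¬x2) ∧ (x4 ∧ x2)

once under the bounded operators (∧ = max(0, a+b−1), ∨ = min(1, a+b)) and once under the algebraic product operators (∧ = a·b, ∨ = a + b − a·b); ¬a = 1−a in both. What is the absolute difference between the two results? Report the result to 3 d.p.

0.108

Under bounded:
  ¬x2 = 1 − 0.32 = 0.68
  x4 ∧ ¬x2 = max(0, a+b−1) on (0.52, 0.68) = 0.20
  ¬(x4 ∧ ¬x2) = 1 − 0.20 = 0.80
  x4 ∧ x2 = max(0, a+b−1) on (0.52, 0.32) = 0.00
  ¬(x4 ∧ ¬x2) ∧ (x4 ∧ x2) = max(0, a+b−1) on (0.80, 0.00) = 0.00
  → value = 0.0000
Under algebraic product:
  ¬x2 = 1 − 0.3200 = 0.6800
  x4 ∧ ¬x2 = a·b on (0.5200, 0.6800) = 0.3536
  ¬(x4 ∧ ¬x2) = 1 − 0.3536 = 0.6464
  x4 ∧ x2 = a·b on (0.5200, 0.3200) = 0.1664
  ¬(x4 ∧ ¬x2) ∧ (x4 ∧ x2) = a·b on (0.6464, 0.1664) = 0.1076
  → value = 0.1076
|0.0000 − 0.1076| = 0.108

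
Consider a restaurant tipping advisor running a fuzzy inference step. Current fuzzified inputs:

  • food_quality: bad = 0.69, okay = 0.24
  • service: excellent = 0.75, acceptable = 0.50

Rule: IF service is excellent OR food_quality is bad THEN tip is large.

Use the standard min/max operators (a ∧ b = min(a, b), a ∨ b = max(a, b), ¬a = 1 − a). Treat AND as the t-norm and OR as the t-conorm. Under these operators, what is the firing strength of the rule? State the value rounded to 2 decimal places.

0.75

firing strength: excellent=0.75, bad=0.69; OR[max(a, b)] → w = 0.75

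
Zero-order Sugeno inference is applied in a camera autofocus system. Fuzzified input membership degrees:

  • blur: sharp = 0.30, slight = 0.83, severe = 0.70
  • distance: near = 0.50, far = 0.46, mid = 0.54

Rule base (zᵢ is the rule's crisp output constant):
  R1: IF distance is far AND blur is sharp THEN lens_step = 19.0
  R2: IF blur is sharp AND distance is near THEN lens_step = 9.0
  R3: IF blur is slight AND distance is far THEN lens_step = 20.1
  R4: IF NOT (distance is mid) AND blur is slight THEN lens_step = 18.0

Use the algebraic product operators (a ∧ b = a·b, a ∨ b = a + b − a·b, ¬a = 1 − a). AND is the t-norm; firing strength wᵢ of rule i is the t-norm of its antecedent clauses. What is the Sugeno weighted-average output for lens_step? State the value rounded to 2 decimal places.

17.61

R1 (z=19.0): far=0.46, sharp=0.30; AND[a·b] → w = 0.1380
R2 (z=9.0): sharp=0.30, near=0.50; AND[a·b] → w = 0.1500
R3 (z=20.1): slight=0.83, far=0.46; AND[a·b] → w = 0.3818
R4 (z=18.0): ¬mid=1−0.54=0.46, slight=0.83; AND[a·b] → w = 0.3818
Weighted average = (0.1380·19.0 + 0.1500·9.0 + 0.3818·20.1 + 0.3818·18.0) / (0.1380 + 0.1500 + 0.3818 + 0.3818)
  = 18.5186 / 1.0516 = 17.61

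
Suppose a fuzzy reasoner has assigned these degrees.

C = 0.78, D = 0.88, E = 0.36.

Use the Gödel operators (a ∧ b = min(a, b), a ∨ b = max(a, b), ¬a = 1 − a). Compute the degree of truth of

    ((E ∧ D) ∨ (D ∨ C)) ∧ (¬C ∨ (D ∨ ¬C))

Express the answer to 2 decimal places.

0.88

E ∧ D = min(a, b) on (0.36, 0.88) = 0.36
D ∨ C = max(a, b) on (0.88, 0.78) = 0.88
(E ∧ D) ∨ (D ∨ C) = max(a, b) on (0.36, 0.88) = 0.88
¬C = 1 − 0.78 = 0.22
¬C = 1 − 0.78 = 0.22
D ∨ ¬C = max(a, b) on (0.88, 0.22) = 0.88
¬C ∨ (D ∨ ¬C) = max(a, b) on (0.22, 0.88) = 0.88
((E ∧ D) ∨ (D ∨ C)) ∧ (¬C ∨ (D ∨ ¬C)) = min(a, b) on (0.88, 0.88) = 0.88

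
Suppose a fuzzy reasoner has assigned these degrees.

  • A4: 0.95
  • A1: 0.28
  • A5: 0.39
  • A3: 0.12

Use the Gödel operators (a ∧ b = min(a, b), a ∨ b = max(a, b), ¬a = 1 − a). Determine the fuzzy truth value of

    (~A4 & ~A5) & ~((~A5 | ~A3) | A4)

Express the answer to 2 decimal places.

~A4 = 1 − 0.95 = 0.05
~A5 = 1 − 0.39 = 0.61
~A4 & ~A5 = min(a, b) on (0.05, 0.61) = 0.05
~A5 = 1 − 0.39 = 0.61
~A3 = 1 − 0.12 = 0.88
~A5 | ~A3 = max(a, b) on (0.61, 0.88) = 0.88
(~A5 | ~A3) | A4 = max(a, b) on (0.88, 0.95) = 0.95
~((~A5 | ~A3) | A4) = 1 − 0.95 = 0.05
(~A4 & ~A5) & ~((~A5 | ~A3) | A4) = min(a, b) on (0.05, 0.05) = 0.05

0.05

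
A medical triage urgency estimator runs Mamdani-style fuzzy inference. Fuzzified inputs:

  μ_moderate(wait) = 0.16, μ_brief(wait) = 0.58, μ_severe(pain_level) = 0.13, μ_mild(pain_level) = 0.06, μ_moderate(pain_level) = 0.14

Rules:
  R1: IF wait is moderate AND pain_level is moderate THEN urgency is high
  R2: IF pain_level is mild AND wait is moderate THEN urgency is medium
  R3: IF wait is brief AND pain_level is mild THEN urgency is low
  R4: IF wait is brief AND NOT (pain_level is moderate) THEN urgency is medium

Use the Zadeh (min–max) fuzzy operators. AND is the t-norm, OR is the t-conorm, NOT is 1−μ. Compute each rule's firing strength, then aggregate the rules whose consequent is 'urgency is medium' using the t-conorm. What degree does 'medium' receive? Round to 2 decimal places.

0.58

R1: moderate=0.16, moderate=0.14; AND[min(a, b)] → w = 0.14
R2: mild=0.06, moderate=0.16; AND[min(a, b)] → w = 0.06
R3: brief=0.58, mild=0.06; AND[min(a, b)] → w = 0.06
R4: brief=0.58, ¬moderate=1−0.14=0.86; AND[min(a, b)] → w = 0.58
Rules with consequent 'medium': {R2, R4} → strengths 0.06, 0.58
Aggregate via t-conorm [max(a, b)]: 0.58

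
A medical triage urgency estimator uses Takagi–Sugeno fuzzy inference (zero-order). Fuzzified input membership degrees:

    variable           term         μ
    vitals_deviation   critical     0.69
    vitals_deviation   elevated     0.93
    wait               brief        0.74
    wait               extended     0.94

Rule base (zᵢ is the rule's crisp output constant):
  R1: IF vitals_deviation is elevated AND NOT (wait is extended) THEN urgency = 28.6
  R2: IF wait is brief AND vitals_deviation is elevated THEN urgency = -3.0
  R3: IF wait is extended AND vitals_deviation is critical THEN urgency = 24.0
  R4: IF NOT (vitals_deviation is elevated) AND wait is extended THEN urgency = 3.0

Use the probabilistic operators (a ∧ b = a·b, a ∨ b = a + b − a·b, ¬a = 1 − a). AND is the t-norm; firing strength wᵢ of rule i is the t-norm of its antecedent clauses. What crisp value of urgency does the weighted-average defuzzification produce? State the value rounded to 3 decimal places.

R1 (z=28.6): elevated=0.93, ¬extended=1−0.94=0.06; AND[a·b] → w = 0.0558
R2 (z=-3.0): brief=0.74, elevated=0.93; AND[a·b] → w = 0.6882
R3 (z=24.0): extended=0.94, critical=0.69; AND[a·b] → w = 0.6486
R4 (z=3.0): ¬elevated=1−0.93=0.07, extended=0.94; AND[a·b] → w = 0.0658
Weighted average = (0.0558·28.6 + 0.6882·-3.0 + 0.6486·24.0 + 0.0658·3.0) / (0.0558 + 0.6882 + 0.6486 + 0.0658)
  = 15.2951 / 1.4584 = 10.488

10.488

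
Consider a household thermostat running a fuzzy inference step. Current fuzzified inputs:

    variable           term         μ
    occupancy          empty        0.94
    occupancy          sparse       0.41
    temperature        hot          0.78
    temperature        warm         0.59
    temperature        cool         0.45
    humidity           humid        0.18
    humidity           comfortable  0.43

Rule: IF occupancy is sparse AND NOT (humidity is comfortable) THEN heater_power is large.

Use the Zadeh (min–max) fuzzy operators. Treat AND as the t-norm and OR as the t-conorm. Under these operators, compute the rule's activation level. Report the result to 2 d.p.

0.41

firing strength: sparse=0.41, ¬comfortable=1−0.43=0.57; AND[min(a, b)] → w = 0.41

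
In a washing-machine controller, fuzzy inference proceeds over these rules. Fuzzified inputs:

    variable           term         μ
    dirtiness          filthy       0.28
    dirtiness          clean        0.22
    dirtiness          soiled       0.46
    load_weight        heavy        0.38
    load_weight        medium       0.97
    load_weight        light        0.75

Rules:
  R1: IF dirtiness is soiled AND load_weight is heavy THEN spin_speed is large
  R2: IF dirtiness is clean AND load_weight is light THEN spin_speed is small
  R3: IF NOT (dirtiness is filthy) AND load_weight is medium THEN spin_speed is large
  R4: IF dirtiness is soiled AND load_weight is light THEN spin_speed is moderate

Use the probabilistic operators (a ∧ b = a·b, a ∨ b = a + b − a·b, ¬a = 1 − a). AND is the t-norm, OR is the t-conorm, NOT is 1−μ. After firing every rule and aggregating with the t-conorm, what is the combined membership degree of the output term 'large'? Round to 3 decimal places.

R1: soiled=0.46, heavy=0.38; AND[a·b] → w = 0.1748
R2: clean=0.22, light=0.75; AND[a·b] → w = 0.1650
R3: ¬filthy=1−0.28=0.72, medium=0.97; AND[a·b] → w = 0.6984
R4: soiled=0.46, light=0.75; AND[a·b] → w = 0.3450
Rules with consequent 'large': {R1, R3} → strengths 0.1748, 0.6984
Aggregate via t-conorm [a + b − a·b]: 0.7511

0.751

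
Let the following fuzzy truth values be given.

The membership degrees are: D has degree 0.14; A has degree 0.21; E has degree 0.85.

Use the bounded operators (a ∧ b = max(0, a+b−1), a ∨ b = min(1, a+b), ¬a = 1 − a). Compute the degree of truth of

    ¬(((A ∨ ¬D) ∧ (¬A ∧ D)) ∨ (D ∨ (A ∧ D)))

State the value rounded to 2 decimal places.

¬D = 1 − 0.14 = 0.86
A ∨ ¬D = min(1, a+b) on (0.21, 0.86) = 1.00
¬A = 1 − 0.21 = 0.79
¬A ∧ D = max(0, a+b−1) on (0.79, 0.14) = 0.00
(A ∨ ¬D) ∧ (¬A ∧ D) = max(0, a+b−1) on (1.00, 0.00) = 0.00
A ∧ D = max(0, a+b−1) on (0.21, 0.14) = 0.00
D ∨ (A ∧ D) = min(1, a+b) on (0.14, 0.00) = 0.14
((A ∨ ¬D) ∧ (¬A ∧ D)) ∨ (D ∨ (A ∧ D)) = min(1, a+b) on (0.00, 0.14) = 0.14
¬(((A ∨ ¬D) ∧ (¬A ∧ D)) ∨ (D ∨ (A ∧ D))) = 1 − 0.14 = 0.86

0.86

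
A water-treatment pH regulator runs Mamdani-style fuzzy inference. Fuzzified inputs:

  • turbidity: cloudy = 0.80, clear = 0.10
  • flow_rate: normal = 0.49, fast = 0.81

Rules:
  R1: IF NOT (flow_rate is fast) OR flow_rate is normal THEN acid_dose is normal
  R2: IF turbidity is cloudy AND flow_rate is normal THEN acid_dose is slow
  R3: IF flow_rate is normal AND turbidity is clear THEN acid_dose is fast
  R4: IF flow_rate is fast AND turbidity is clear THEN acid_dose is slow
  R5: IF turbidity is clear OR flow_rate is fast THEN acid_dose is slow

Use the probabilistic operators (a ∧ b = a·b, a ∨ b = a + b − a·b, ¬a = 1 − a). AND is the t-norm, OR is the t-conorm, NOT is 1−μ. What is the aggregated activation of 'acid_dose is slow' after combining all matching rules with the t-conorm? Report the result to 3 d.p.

0.904

R1: ¬fast=1−0.81=0.19, normal=0.49; OR[a + b − a·b] → w = 0.5869
R2: cloudy=0.80, normal=0.49; AND[a·b] → w = 0.3920
R3: normal=0.49, clear=0.10; AND[a·b] → w = 0.0490
R4: fast=0.81, clear=0.10; AND[a·b] → w = 0.0810
R5: clear=0.10, fast=0.81; OR[a + b − a·b] → w = 0.8290
Rules with consequent 'slow': {R2, R4, R5} → strengths 0.3920, 0.0810, 0.8290
Aggregate via t-conorm [a + b − a·b]: 0.9045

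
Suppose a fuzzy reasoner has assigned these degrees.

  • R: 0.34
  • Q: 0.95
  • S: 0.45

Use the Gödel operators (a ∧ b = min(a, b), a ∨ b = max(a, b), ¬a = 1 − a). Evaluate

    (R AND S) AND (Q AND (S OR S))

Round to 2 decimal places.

R AND S = min(a, b) on (0.34, 0.45) = 0.34
S OR S = max(a, b) on (0.45, 0.45) = 0.45
Q AND (S OR S) = min(a, b) on (0.95, 0.45) = 0.45
(R AND S) AND (Q AND (S OR S)) = min(a, b) on (0.34, 0.45) = 0.34

0.34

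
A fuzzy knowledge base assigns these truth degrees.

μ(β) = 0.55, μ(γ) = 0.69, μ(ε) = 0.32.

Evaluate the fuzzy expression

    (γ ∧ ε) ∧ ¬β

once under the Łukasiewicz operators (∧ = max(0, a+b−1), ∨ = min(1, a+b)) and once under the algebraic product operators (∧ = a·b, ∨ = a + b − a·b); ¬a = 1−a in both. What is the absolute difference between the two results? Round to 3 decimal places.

Under Łukasiewicz:
  γ ∧ ε = max(0, a+b−1) on (0.69, 0.32) = 0.01
  ¬β = 1 − 0.55 = 0.45
  (γ ∧ ε) ∧ ¬β = max(0, a+b−1) on (0.01, 0.45) = 0.00
  → value = 0.0000
Under algebraic product:
  γ ∧ ε = a·b on (0.6900, 0.3200) = 0.2208
  ¬β = 1 − 0.5500 = 0.4500
  (γ ∧ ε) ∧ ¬β = a·b on (0.2208, 0.4500) = 0.0994
  → value = 0.0994
|0.0000 − 0.0994| = 0.099

0.099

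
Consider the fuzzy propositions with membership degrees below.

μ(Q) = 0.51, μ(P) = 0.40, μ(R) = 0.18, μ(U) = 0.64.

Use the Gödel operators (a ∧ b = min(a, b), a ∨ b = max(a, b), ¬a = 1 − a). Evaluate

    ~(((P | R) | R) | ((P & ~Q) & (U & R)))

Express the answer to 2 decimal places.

0.60

P | R = max(a, b) on (0.40, 0.18) = 0.40
(P | R) | R = max(a, b) on (0.40, 0.18) = 0.40
~Q = 1 − 0.51 = 0.49
P & ~Q = min(a, b) on (0.40, 0.49) = 0.40
U & R = min(a, b) on (0.64, 0.18) = 0.18
(P & ~Q) & (U & R) = min(a, b) on (0.40, 0.18) = 0.18
((P | R) | R) | ((P & ~Q) & (U & R)) = max(a, b) on (0.40, 0.18) = 0.40
~(((P | R) | R) | ((P & ~Q) & (U & R))) = 1 − 0.40 = 0.60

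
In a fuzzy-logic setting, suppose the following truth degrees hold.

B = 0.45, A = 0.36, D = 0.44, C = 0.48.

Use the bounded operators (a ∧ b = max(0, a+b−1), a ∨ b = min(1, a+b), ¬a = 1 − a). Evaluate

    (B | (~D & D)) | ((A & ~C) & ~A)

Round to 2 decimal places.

~D = 1 − 0.44 = 0.56
~D & D = max(0, a+b−1) on (0.56, 0.44) = 0.00
B | (~D & D) = min(1, a+b) on (0.45, 0.00) = 0.45
~C = 1 − 0.48 = 0.52
A & ~C = max(0, a+b−1) on (0.36, 0.52) = 0.00
~A = 1 − 0.36 = 0.64
(A & ~C) & ~A = max(0, a+b−1) on (0.00, 0.64) = 0.00
(B | (~D & D)) | ((A & ~C) & ~A) = min(1, a+b) on (0.45, 0.00) = 0.45

0.45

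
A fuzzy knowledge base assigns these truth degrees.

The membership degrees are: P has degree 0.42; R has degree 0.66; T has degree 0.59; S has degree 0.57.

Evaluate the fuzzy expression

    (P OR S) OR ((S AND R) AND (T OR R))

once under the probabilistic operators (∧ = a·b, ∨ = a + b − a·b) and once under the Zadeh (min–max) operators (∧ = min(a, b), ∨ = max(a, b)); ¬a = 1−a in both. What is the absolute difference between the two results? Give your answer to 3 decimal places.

Under probabilistic:
  P OR S = a + b − a·b on (0.4200, 0.5700) = 0.7506
  S AND R = a·b on (0.5700, 0.6600) = 0.3762
  T OR R = a + b − a·b on (0.5900, 0.6600) = 0.8606
  (S AND R) AND (T OR R) = a·b on (0.3762, 0.8606) = 0.3238
  (P OR S) OR ((S AND R) AND (T OR R)) = a + b − a·b on (0.7506, 0.3238) = 0.8313
  → value = 0.8313
Under Zadeh (min–max):
  P OR S = max(a, b) on (0.42, 0.57) = 0.57
  S AND R = min(a, b) on (0.57, 0.66) = 0.57
  T OR R = max(a, b) on (0.59, 0.66) = 0.66
  (S AND R) AND (T OR R) = min(a, b) on (0.57, 0.66) = 0.57
  (P OR S) OR ((S AND R) AND (T OR R)) = max(a, b) on (0.57, 0.57) = 0.57
  → value = 0.5700
|0.8313 − 0.5700| = 0.261

0.261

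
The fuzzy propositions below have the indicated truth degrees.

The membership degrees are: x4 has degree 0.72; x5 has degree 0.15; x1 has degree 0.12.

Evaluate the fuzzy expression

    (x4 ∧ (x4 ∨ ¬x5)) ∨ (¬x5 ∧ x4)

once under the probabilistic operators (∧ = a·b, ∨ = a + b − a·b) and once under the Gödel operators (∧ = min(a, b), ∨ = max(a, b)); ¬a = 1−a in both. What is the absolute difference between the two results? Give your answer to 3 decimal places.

Under probabilistic:
  ¬x5 = 1 − 0.1500 = 0.8500
  x4 ∨ ¬x5 = a + b − a·b on (0.7200, 0.8500) = 0.9580
  x4 ∧ (x4 ∨ ¬x5) = a·b on (0.7200, 0.9580) = 0.6898
  ¬x5 = 1 − 0.1500 = 0.8500
  ¬x5 ∧ x4 = a·b on (0.8500, 0.7200) = 0.6120
  (x4 ∧ (x4 ∨ ¬x5)) ∨ (¬x5 ∧ x4) = a + b − a·b on (0.6898, 0.6120) = 0.8796
  → value = 0.8796
Under Gödel:
  ¬x5 = 1 − 0.15 = 0.85
  x4 ∨ ¬x5 = max(a, b) on (0.72, 0.85) = 0.85
  x4 ∧ (x4 ∨ ¬x5) = min(a, b) on (0.72, 0.85) = 0.72
  ¬x5 = 1 − 0.15 = 0.85
  ¬x5 ∧ x4 = min(a, b) on (0.85, 0.72) = 0.72
  (x4 ∧ (x4 ∨ ¬x5)) ∨ (¬x5 ∧ x4) = max(a, b) on (0.72, 0.72) = 0.72
  → value = 0.7200
|0.8796 − 0.7200| = 0.160

0.160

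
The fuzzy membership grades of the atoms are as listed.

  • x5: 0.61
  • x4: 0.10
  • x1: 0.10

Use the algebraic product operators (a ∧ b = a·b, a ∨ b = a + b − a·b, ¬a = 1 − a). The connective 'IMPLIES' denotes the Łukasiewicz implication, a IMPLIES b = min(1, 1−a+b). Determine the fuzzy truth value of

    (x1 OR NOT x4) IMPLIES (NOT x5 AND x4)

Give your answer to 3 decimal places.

NOT x4 = 1 − 0.1000 = 0.9000
x1 OR NOT x4 = a + b − a·b on (0.1000, 0.9000) = 0.9100
NOT x5 = 1 − 0.6100 = 0.3900
NOT x5 AND x4 = a·b on (0.3900, 0.1000) = 0.0390
(x1 OR NOT x4) IMPLIES (NOT x5 AND x4)  [Łukasiewicz: min(1, 1−a+b)] with a=0.9100, b=0.0390 → 0.1290

0.129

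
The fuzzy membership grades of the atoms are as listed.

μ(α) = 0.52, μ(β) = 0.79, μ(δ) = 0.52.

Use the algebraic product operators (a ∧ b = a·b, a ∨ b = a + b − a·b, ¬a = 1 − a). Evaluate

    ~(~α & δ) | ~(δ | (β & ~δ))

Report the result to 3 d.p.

~α = 1 − 0.5200 = 0.4800
~α & δ = a·b on (0.4800, 0.5200) = 0.2496
~(~α & δ) = 1 − 0.2496 = 0.7504
~δ = 1 − 0.5200 = 0.4800
β & ~δ = a·b on (0.7900, 0.4800) = 0.3792
δ | (β & ~δ) = a + b − a·b on (0.5200, 0.3792) = 0.7020
~(δ | (β & ~δ)) = 1 − 0.7020 = 0.2980
~(~α & δ) | ~(δ | (β & ~δ)) = a + b − a·b on (0.7504, 0.2980) = 0.8248

0.825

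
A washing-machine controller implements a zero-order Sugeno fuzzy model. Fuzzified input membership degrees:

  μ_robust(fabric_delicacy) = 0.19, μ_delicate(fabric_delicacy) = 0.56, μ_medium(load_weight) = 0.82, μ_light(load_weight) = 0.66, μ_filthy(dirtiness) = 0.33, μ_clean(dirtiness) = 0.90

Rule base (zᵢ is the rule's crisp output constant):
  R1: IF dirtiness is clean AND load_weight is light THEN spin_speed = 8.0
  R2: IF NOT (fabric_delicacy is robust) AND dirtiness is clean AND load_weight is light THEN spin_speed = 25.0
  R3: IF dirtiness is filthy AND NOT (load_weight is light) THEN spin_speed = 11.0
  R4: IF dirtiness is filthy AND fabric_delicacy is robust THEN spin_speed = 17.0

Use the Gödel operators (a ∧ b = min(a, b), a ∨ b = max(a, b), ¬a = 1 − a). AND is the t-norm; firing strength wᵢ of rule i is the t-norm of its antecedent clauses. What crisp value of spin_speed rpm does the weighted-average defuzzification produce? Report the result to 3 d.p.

15.565

R1 (z=8.0): clean=0.90, light=0.66; AND[min(a, b)] → w = 0.66
R2 (z=25.0): ¬robust=1−0.19=0.81, clean=0.90, light=0.66; AND[min(a, b)] → w = 0.66
R3 (z=11.0): filthy=0.33, ¬light=1−0.66=0.34; AND[min(a, b)] → w = 0.33
R4 (z=17.0): filthy=0.33, robust=0.19; AND[min(a, b)] → w = 0.19
Weighted average = (0.66·8.0 + 0.66·25.0 + 0.33·11.0 + 0.19·17.0) / (0.66 + 0.66 + 0.33 + 0.19)
  = 28.6400 / 1.8400 = 15.565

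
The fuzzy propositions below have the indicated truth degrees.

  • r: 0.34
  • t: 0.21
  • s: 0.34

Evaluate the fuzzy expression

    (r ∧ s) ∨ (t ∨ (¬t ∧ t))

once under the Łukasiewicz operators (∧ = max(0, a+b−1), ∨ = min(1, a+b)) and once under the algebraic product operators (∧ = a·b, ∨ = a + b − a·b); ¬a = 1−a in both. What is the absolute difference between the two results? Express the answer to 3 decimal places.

0.207

Under Łukasiewicz:
  r ∧ s = max(0, a+b−1) on (0.34, 0.34) = 0.00
  ¬t = 1 − 0.21 = 0.79
  ¬t ∧ t = max(0, a+b−1) on (0.79, 0.21) = 0.00
  t ∨ (¬t ∧ t) = min(1, a+b) on (0.21, 0.00) = 0.21
  (r ∧ s) ∨ (t ∨ (¬t ∧ t)) = min(1, a+b) on (0.00, 0.21) = 0.21
  → value = 0.2100
Under algebraic product:
  r ∧ s = a·b on (0.3400, 0.3400) = 0.1156
  ¬t = 1 − 0.2100 = 0.7900
  ¬t ∧ t = a·b on (0.7900, 0.2100) = 0.1659
  t ∨ (¬t ∧ t) = a + b − a·b on (0.2100, 0.1659) = 0.3411
  (r ∧ s) ∨ (t ∨ (¬t ∧ t)) = a + b − a·b on (0.1156, 0.3411) = 0.4172
  → value = 0.4172
|0.2100 − 0.4172| = 0.207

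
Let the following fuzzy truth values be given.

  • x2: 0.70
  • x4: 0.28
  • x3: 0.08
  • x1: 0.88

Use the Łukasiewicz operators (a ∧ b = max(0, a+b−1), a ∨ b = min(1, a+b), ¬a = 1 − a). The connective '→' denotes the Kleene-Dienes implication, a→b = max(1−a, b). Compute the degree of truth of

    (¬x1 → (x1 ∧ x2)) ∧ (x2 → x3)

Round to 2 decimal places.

¬x1 = 1 − 0.88 = 0.12
x1 ∧ x2 = max(0, a+b−1) on (0.88, 0.70) = 0.58
¬x1 → (x1 ∧ x2)  [Kleene-Dienes: max(1−a, b)] with a=0.12, b=0.58 → 0.88
x2 → x3  [Kleene-Dienes: max(1−a, b)] with a=0.70, b=0.08 → 0.30
(¬x1 → (x1 ∧ x2)) ∧ (x2 → x3) = max(0, a+b−1) on (0.88, 0.30) = 0.18

0.18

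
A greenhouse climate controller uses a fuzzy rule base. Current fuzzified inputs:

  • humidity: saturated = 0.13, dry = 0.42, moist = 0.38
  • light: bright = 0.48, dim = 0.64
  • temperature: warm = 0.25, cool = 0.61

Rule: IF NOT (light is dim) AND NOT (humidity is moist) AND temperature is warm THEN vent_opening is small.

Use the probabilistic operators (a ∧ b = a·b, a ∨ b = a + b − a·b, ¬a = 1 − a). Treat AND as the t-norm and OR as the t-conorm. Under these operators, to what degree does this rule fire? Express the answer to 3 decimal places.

firing strength: ¬dim=1−0.64=0.36, ¬moist=1−0.38=0.62, warm=0.25; AND[a·b] → w = 0.0558

0.056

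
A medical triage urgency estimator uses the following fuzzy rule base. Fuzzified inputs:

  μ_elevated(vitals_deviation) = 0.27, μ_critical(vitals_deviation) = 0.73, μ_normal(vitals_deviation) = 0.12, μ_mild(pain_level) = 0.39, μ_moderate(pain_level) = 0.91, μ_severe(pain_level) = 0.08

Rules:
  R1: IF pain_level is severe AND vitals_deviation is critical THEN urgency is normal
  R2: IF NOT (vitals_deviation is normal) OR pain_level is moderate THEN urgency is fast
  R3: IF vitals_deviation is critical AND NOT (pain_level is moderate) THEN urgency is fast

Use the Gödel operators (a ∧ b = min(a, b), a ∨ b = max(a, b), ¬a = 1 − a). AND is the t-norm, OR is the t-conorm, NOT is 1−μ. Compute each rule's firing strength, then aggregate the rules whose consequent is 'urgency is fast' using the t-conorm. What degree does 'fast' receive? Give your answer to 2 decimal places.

R1: severe=0.08, critical=0.73; AND[min(a, b)] → w = 0.08
R2: ¬normal=1−0.12=0.88, moderate=0.91; OR[max(a, b)] → w = 0.91
R3: critical=0.73, ¬moderate=1−0.91=0.09; AND[min(a, b)] → w = 0.09
Rules with consequent 'fast': {R2, R3} → strengths 0.91, 0.09
Aggregate via t-conorm [max(a, b)]: 0.91

0.91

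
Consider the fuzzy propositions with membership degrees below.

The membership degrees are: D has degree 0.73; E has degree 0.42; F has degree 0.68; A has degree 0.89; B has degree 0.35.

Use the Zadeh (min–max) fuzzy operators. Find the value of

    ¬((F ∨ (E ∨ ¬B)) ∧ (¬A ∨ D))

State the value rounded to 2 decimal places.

0.32

¬B = 1 − 0.35 = 0.65
E ∨ ¬B = max(a, b) on (0.42, 0.65) = 0.65
F ∨ (E ∨ ¬B) = max(a, b) on (0.68, 0.65) = 0.68
¬A = 1 − 0.89 = 0.11
¬A ∨ D = max(a, b) on (0.11, 0.73) = 0.73
(F ∨ (E ∨ ¬B)) ∧ (¬A ∨ D) = min(a, b) on (0.68, 0.73) = 0.68
¬((F ∨ (E ∨ ¬B)) ∧ (¬A ∨ D)) = 1 − 0.68 = 0.32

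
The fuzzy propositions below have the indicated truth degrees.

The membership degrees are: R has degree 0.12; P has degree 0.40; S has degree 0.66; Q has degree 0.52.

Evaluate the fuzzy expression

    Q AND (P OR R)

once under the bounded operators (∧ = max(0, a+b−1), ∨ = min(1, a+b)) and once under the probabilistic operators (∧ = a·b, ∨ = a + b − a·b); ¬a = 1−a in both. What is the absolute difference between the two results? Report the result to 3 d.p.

0.205

Under bounded:
  P OR R = min(1, a+b) on (0.40, 0.12) = 0.52
  Q AND (P OR R) = max(0, a+b−1) on (0.52, 0.52) = 0.04
  → value = 0.0400
Under probabilistic:
  P OR R = a + b − a·b on (0.4000, 0.1200) = 0.4720
  Q AND (P OR R) = a·b on (0.5200, 0.4720) = 0.2454
  → value = 0.2454
|0.0400 − 0.2454| = 0.205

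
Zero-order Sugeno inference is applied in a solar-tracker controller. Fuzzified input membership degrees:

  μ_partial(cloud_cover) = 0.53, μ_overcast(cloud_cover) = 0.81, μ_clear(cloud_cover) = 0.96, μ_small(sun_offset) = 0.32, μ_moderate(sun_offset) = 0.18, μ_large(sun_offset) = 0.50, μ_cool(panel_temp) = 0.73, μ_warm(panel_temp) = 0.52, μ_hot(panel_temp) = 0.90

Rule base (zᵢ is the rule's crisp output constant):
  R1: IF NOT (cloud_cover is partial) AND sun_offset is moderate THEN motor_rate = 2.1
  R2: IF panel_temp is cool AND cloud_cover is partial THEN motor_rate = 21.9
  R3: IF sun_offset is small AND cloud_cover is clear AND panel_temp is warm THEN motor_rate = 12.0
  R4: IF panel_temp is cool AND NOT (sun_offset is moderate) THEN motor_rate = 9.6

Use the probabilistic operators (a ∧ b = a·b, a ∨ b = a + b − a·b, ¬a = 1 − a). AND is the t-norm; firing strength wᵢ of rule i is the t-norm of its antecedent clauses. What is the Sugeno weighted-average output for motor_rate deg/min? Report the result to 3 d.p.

13.265

R1 (z=2.1): ¬partial=1−0.53=0.47, moderate=0.18; AND[a·b] → w = 0.0846
R2 (z=21.9): cool=0.73, partial=0.53; AND[a·b] → w = 0.3869
R3 (z=12.0): small=0.32, clear=0.96, warm=0.52; AND[a·b] → w = 0.1597
R4 (z=9.6): cool=0.73, ¬moderate=1−0.18=0.82; AND[a·b] → w = 0.5986
Weighted average = (0.0846·2.1 + 0.3869·21.9 + 0.1597·12.0 + 0.5986·9.6) / (0.0846 + 0.3869 + 0.1597 + 0.5986)
  = 16.3143 / 1.2298 = 13.265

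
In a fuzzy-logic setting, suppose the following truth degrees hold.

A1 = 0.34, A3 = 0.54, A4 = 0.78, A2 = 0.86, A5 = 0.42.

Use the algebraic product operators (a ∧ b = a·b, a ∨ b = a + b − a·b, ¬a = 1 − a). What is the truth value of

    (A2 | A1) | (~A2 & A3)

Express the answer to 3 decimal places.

0.915

A2 | A1 = a + b − a·b on (0.8600, 0.3400) = 0.9076
~A2 = 1 − 0.8600 = 0.1400
~A2 & A3 = a·b on (0.1400, 0.5400) = 0.0756
(A2 | A1) | (~A2 & A3) = a + b − a·b on (0.9076, 0.0756) = 0.9146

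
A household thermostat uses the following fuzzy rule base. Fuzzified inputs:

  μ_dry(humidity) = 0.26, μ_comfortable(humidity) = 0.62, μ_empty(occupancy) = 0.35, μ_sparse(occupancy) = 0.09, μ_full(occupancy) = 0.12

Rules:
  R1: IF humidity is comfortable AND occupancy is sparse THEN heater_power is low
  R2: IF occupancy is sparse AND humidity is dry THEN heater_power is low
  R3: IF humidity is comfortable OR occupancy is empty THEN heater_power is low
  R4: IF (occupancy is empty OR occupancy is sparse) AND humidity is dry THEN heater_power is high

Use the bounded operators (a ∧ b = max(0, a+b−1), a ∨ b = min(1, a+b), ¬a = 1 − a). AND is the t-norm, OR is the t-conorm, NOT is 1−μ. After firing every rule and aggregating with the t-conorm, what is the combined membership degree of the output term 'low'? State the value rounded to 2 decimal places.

0.97

R1: comfortable=0.62, sparse=0.09; AND[max(0, a+b−1)] → w = 0.00
R2: sparse=0.09, dry=0.26; AND[max(0, a+b−1)] → w = 0.00
R3: comfortable=0.62, empty=0.35; OR[min(1, a+b)] → w = 0.97
R4: (empty=0.35 OR sparse=0.09) = 0.44; AND[max(0, a+b−1)] with dry=0.26 → w = 0.00
Rules with consequent 'low': {R1, R2, R3} → strengths 0.00, 0.00, 0.97
Aggregate via t-conorm [min(1, a+b)]: 0.97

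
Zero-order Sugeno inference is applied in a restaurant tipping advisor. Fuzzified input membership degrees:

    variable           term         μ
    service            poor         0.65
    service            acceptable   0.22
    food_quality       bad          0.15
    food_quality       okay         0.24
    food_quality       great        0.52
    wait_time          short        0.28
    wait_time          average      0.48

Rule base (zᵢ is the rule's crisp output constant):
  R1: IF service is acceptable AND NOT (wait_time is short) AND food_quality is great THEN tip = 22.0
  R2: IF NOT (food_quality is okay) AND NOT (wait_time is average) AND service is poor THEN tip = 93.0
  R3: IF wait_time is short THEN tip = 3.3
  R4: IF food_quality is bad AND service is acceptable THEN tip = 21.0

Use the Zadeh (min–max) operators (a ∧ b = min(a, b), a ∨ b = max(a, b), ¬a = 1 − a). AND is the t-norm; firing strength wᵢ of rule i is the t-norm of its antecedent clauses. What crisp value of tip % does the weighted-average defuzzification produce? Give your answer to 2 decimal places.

48.95

R1 (z=22.0): acceptable=0.22, ¬short=1−0.28=0.72, great=0.52; AND[min(a, b)] → w = 0.22
R2 (z=93.0): ¬okay=1−0.24=0.76, ¬average=1−0.48=0.52, poor=0.65; AND[min(a, b)] → w = 0.52
R3 (z=3.3): short=0.28 → w = 0.28
R4 (z=21.0): bad=0.15, acceptable=0.22; AND[min(a, b)] → w = 0.15
Weighted average = (0.22·22.0 + 0.52·93.0 + 0.28·3.3 + 0.15·21.0) / (0.22 + 0.52 + 0.28 + 0.15)
  = 57.2740 / 1.1700 = 48.95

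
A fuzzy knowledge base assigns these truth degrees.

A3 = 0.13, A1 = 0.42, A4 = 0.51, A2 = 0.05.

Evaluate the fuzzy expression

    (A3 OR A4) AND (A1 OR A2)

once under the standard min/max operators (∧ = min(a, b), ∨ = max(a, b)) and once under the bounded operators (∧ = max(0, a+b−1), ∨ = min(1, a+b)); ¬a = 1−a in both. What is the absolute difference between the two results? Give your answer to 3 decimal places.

Under standard min/max:
  A3 OR A4 = max(a, b) on (0.13, 0.51) = 0.51
  A1 OR A2 = max(a, b) on (0.42, 0.05) = 0.42
  (A3 OR A4) AND (A1 OR A2) = min(a, b) on (0.51, 0.42) = 0.42
  → value = 0.4200
Under bounded:
  A3 OR A4 = min(1, a+b) on (0.13, 0.51) = 0.64
  A1 OR A2 = min(1, a+b) on (0.42, 0.05) = 0.47
  (A3 OR A4) AND (A1 OR A2) = max(0, a+b−1) on (0.64, 0.47) = 0.11
  → value = 0.1100
|0.4200 − 0.1100| = 0.310

0.310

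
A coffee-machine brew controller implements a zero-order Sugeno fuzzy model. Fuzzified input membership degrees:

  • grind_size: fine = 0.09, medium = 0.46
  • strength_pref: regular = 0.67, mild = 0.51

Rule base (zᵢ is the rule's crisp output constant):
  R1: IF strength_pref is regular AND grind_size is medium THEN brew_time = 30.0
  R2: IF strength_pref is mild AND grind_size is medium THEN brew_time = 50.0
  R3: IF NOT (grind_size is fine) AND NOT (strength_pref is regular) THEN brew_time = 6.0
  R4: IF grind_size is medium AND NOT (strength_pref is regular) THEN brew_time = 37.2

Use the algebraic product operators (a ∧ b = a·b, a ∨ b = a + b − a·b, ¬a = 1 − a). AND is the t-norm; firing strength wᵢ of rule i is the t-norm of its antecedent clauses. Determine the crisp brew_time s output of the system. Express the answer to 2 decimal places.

28.57

R1 (z=30.0): regular=0.67, medium=0.46; AND[a·b] → w = 0.3082
R2 (z=50.0): mild=0.51, medium=0.46; AND[a·b] → w = 0.2346
R3 (z=6.0): ¬fine=1−0.09=0.91, ¬regular=1−0.67=0.33; AND[a·b] → w = 0.3003
R4 (z=37.2): medium=0.46, ¬regular=1−0.67=0.33; AND[a·b] → w = 0.1518
Weighted average = (0.3082·30.0 + 0.2346·50.0 + 0.3003·6.0 + 0.1518·37.2) / (0.3082 + 0.2346 + 0.3003 + 0.1518)
  = 28.4248 / 0.9949 = 28.57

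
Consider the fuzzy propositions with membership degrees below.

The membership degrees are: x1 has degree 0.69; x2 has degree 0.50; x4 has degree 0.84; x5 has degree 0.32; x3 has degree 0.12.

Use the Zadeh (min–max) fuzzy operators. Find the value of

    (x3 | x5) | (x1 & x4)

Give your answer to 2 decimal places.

x3 | x5 = max(a, b) on (0.12, 0.32) = 0.32
x1 & x4 = min(a, b) on (0.69, 0.84) = 0.69
(x3 | x5) | (x1 & x4) = max(a, b) on (0.32, 0.69) = 0.69

0.69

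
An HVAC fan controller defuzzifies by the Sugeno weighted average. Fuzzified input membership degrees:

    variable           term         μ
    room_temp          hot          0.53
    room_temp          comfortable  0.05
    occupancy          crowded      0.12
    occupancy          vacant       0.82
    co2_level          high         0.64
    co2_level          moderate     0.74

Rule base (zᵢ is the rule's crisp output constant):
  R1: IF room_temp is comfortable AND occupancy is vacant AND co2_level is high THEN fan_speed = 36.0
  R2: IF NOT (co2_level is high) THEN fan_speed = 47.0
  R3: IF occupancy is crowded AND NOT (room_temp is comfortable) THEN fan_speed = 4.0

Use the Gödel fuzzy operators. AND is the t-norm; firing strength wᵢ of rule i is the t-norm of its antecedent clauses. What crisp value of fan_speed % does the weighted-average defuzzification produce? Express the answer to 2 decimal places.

36.23

R1 (z=36.0): comfortable=0.05, vacant=0.82, high=0.64; AND[min(a, b)] → w = 0.05
R2 (z=47.0): ¬high=1−0.64=0.36 → w = 0.36
R3 (z=4.0): crowded=0.12, ¬comfortable=1−0.05=0.95; AND[min(a, b)] → w = 0.12
Weighted average = (0.05·36.0 + 0.36·47.0 + 0.12·4.0) / (0.05 + 0.36 + 0.12)
  = 19.2000 / 0.5300 = 36.23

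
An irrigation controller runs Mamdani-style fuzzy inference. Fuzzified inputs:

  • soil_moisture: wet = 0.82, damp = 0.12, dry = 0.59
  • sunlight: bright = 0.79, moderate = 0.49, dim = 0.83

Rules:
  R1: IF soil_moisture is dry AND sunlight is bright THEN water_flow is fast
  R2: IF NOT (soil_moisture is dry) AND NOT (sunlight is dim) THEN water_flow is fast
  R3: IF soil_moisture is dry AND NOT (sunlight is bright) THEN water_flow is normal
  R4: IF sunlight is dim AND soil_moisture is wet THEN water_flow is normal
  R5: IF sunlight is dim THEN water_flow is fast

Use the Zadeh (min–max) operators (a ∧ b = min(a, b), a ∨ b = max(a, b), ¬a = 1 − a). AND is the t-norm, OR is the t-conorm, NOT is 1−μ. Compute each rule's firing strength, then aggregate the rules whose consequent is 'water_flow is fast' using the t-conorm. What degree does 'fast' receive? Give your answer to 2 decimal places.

R1: dry=0.59, bright=0.79; AND[min(a, b)] → w = 0.59
R2: ¬dry=1−0.59=0.41, ¬dim=1−0.83=0.17; AND[min(a, b)] → w = 0.17
R3: dry=0.59, ¬bright=1−0.79=0.21; AND[min(a, b)] → w = 0.21
R4: dim=0.83, wet=0.82; AND[min(a, b)] → w = 0.82
R5: dim=0.83 → w = 0.83
Rules with consequent 'fast': {R1, R2, R5} → strengths 0.59, 0.17, 0.83
Aggregate via t-conorm [max(a, b)]: 0.83

0.83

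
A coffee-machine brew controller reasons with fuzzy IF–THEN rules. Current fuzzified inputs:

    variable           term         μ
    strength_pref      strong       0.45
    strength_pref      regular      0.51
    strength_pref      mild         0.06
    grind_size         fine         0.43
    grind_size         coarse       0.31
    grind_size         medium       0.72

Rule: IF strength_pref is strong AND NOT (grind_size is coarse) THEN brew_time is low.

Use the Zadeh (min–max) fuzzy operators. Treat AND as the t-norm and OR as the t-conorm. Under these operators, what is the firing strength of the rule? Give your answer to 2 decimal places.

0.45

firing strength: strong=0.45, ¬coarse=1−0.31=0.69; AND[min(a, b)] → w = 0.45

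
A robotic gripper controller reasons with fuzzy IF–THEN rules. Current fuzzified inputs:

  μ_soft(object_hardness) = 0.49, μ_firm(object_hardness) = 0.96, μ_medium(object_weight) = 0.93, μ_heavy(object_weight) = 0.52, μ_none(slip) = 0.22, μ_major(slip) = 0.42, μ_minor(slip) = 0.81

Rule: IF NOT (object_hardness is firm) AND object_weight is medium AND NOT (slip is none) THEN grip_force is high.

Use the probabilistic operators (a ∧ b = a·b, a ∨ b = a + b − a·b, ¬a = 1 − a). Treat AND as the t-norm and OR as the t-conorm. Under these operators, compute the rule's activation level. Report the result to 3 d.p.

0.029

firing strength: ¬firm=1−0.96=0.04, medium=0.93, ¬none=1−0.22=0.78; AND[a·b] → w = 0.0290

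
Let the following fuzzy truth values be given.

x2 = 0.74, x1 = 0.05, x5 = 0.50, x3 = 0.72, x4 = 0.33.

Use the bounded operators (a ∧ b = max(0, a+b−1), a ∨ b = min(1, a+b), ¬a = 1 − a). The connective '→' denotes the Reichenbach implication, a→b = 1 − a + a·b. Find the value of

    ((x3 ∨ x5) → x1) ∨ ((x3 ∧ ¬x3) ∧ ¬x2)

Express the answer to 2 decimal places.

x3 ∨ x5 = min(1, a+b) on (0.72, 0.50) = 1.00
(x3 ∨ x5) → x1  [Reichenbach: 1 − a + a·b] with a=1.00, b=0.05 → 0.05
¬x3 = 1 − 0.72 = 0.28
x3 ∧ ¬x3 = max(0, a+b−1) on (0.72, 0.28) = 0.00
¬x2 = 1 − 0.74 = 0.26
(x3 ∧ ¬x3) ∧ ¬x2 = max(0, a+b−1) on (0.00, 0.26) = 0.00
((x3 ∨ x5) → x1) ∨ ((x3 ∧ ¬x3) ∧ ¬x2) = min(1, a+b) on (0.05, 0.00) = 0.05

0.05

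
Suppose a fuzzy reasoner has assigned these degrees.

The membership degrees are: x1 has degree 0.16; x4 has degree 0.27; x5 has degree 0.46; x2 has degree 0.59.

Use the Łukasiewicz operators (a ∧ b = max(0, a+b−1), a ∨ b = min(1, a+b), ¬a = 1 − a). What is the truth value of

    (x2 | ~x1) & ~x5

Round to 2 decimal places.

~x1 = 1 − 0.16 = 0.84
x2 | ~x1 = min(1, a+b) on (0.59, 0.84) = 1.00
~x5 = 1 − 0.46 = 0.54
(x2 | ~x1) & ~x5 = max(0, a+b−1) on (1.00, 0.54) = 0.54

0.54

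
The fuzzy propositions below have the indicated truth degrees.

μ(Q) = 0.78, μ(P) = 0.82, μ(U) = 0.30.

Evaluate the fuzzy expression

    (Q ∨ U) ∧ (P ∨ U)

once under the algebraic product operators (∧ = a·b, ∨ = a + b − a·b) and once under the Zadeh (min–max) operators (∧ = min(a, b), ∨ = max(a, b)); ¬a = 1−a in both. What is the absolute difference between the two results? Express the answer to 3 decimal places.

0.041

Under algebraic product:
  Q ∨ U = a + b − a·b on (0.7800, 0.3000) = 0.8460
  P ∨ U = a + b − a·b on (0.8200, 0.3000) = 0.8740
  (Q ∨ U) ∧ (P ∨ U) = a·b on (0.8460, 0.8740) = 0.7394
  → value = 0.7394
Under Zadeh (min–max):
  Q ∨ U = max(a, b) on (0.78, 0.30) = 0.78
  P ∨ U = max(a, b) on (0.82, 0.30) = 0.82
  (Q ∨ U) ∧ (P ∨ U) = min(a, b) on (0.78, 0.82) = 0.78
  → value = 0.7800
|0.7394 − 0.7800| = 0.041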